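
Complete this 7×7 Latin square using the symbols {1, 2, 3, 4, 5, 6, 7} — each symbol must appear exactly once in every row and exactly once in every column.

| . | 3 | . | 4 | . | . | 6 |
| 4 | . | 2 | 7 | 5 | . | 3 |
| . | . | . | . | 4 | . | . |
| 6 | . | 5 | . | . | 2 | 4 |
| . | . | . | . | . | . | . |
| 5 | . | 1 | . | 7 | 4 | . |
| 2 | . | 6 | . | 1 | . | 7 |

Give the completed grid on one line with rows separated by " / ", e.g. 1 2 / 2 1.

1 3 7 4 2 5 6 / 4 1 2 7 5 6 3 / 7 2 3 6 4 1 5 / 6 7 5 1 3 2 4 / 3 5 4 2 6 7 1 / 5 6 1 3 7 4 2 / 2 4 6 5 1 3 7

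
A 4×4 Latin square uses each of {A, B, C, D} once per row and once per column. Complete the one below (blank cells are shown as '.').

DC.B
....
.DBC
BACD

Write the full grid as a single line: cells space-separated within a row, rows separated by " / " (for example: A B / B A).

(r1,c3): row 1 has {B,C,D}; column 3 has {B,C}, so it must be A.
(r2,c2): row 2 is empty so far; column 2 has {A,C,D}, so it must be B.
(r2,c3): row 2 has {B}; column 3 has {A,B,C}, so it must be D.
(r2,c4): row 2 has {B,D}; column 4 has {B,C,D}, so it must be A.
(r3,c1): row 3 has {B,C,D}; column 1 has {B,D}, so it must be A.
(r2,c1): row 2 has {A,B,D}; column 1 has {A,B,D}, so it must be C.

D C A B / C B D A / A D B C / B A C D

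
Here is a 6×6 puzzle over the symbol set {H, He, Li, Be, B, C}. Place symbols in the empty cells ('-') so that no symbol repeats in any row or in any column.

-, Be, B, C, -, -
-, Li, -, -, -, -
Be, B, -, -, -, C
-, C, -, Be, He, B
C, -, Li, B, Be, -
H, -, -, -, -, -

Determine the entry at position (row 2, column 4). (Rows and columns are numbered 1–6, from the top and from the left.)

He

(r4,c1) = Li
(r4,c3) = H
(r6,c2) = He
(r6,c4) = Li
(r6,c6) = Be
(r1,c1) = He
(r2,c1) = B
(r3,c3) = He
(r3,c4) = H
(r3,c5) = Li
(r5,c2) = H
(r5,c6) = He
(r6,c3) = C
(r6,c5) = B
(r1,c5) = H
(r1,c6) = Li
(r2,c3) = Be
(r2,c4) = He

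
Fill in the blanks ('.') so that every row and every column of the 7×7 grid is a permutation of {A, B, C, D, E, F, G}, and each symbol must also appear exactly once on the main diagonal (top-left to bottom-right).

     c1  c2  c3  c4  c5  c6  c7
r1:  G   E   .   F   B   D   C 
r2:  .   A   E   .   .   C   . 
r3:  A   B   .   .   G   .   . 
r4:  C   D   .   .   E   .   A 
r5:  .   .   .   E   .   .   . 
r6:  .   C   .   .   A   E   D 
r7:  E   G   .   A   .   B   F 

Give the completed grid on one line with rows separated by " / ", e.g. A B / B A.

(r1,c3) = A
(r3,c6) = F
(r3,c7) = E
(r4,c4) = B
(r4,c6) = G
(r5,c2) = F
(r5,c6) = A
(r6,c4) = G
(r2,c4) = D
(r2,c5) = F
(r3,c4) = C
(r4,c3) = F
(r6,c3) = B
(r2,c1) = B
(r2,c7) = G
(r3,c3) = D
(r5,c1) = D
(r5,c5) = C
(r5,c7) = B
(r6,c1) = F
(r7,c3) = C
(r7,c5) = D
(r5,c3) = G

G E A F B D C / B A E D F C G / A B D C G F E / C D F B E G A / D F G E C A B / F C B G A E D / E G C A D B F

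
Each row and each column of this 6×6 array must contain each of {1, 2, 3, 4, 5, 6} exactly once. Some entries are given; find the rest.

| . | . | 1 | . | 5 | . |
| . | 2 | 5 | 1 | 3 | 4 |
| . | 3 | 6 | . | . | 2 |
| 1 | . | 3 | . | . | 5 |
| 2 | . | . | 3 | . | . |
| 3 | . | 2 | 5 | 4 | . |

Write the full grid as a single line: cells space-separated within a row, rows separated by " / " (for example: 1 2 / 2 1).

Cell (r2,c1): row 2 has {1,2,3,4,5}; column 1 has {1,2,3} → 6.
Cell (r3,c4): row 3 has {2,3,6}; column 4 has {1,3,5} → 4.
Cell (r3,c5): row 3 has {2,3,4,6}; column 5 has {3,4,5} → 1.
Cell (r5,c3): row 5 has {2,3}; column 3 has {1,2,3,5,6} → 4.
Cell (r5,c5): row 5 has {2,3,4}; column 5 has {1,3,4,5} → 6.
Cell (r5,c6): row 5 has {2,3,4,6}; column 6 has {2,4,5} → 1.
Cell (r6,c6): row 6 has {2,3,4,5}; column 6 has {1,2,4,5} → 6.
Cell (r1,c1): row 1 has {1,5}; column 1 has {1,2,3,6} → 4.
Cell (r1,c2): row 1 has {1,4,5}; column 2 has {2,3} → 6.
Cell (r1,c4): row 1 has {1,4,5,6}; column 4 has {1,3,4,5} → 2.
Cell (r1,c6): row 1 has {1,2,4,5,6}; column 6 has {1,2,4,5,6} → 3.
Cell (r3,c1): row 3 has {1,2,3,4,6}; column 1 has {1,2,3,4,6} → 5.
Cell (r4,c2): row 4 has {1,3,5}; column 2 has {2,3,6} → 4.
Cell (r4,c4): row 4 has {1,3,4,5}; column 4 has {1,2,3,4,5} → 6.
Cell (r4,c5): row 4 has {1,3,4,5,6}; column 5 has {1,3,4,5,6} → 2.
Cell (r5,c2): row 5 has {1,2,3,4,6}; column 2 has {2,3,4,6} → 5.
Cell (r6,c2): row 6 has {2,3,4,5,6}; column 2 has {2,3,4,5,6} → 1.

4 6 1 2 5 3 / 6 2 5 1 3 4 / 5 3 6 4 1 2 / 1 4 3 6 2 5 / 2 5 4 3 6 1 / 3 1 2 5 4 6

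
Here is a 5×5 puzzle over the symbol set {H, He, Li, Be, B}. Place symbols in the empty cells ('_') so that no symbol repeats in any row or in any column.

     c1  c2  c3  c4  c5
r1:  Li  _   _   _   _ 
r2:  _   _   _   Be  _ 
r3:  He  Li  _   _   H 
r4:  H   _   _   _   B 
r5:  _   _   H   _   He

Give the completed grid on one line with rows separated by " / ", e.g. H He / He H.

At row 1, column 5: row 1 has {Li}; column 5 has {H,He,B}; that leaves Be.
At row 2, column 1: row 2 has {Be}; column 1 has {H,He,Li}; that leaves B.
At row 2, column 5: row 2 has {Be,B}; column 5 has {H,He,Be,B}; that leaves Li.
At row 3, column 4: row 3 has {H,He,Li}; column 4 has {Be}; that leaves B.
At row 5, column 1: row 5 has {H,He}; column 1 has {H,He,Li,B}; that leaves Be.
At row 5, column 2: row 5 has {H,He,Be}; column 2 has {Li}; that leaves B.
At row 5, column 4: row 5 has {H,He,Be,B}; column 4 has {Be,B}; that leaves Li.
At row 2, column 3: row 2 has {Li,Be,B}; column 3 has {H}; that leaves He.
At row 3, column 3: row 3 has {H,He,Li,B}; column 3 has {H,He}; that leaves Be.
At row 4, column 3: row 4 has {H,B}; column 3 has {H,He,Be}; that leaves Li.
At row 4, column 4: row 4 has {H,Li,B}; column 4 has {Li,Be,B}; that leaves He.
At row 1, column 3: row 1 has {Li,Be}; column 3 has {H,He,Li,Be}; that leaves B.
At row 1, column 4: row 1 has {Li,Be,B}; column 4 has {He,Li,Be,B}; that leaves H.
At row 2, column 2: row 2 has {He,Li,Be,B}; column 2 has {Li,B}; that leaves H.
At row 4, column 2: row 4 has {H,He,Li,B}; column 2 has {H,Li,B}; that leaves Be.
At row 1, column 2: row 1 has {H,Li,Be,B}; column 2 has {H,Li,Be,B}; that leaves He.

Li He B H Be / B H He Be Li / He Li Be B H / H Be Li He B / Be B H Li He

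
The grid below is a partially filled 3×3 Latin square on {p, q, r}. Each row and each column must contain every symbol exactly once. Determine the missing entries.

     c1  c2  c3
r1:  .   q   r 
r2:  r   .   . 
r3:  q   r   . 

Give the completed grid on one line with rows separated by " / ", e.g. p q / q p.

p q r / r p q / q r p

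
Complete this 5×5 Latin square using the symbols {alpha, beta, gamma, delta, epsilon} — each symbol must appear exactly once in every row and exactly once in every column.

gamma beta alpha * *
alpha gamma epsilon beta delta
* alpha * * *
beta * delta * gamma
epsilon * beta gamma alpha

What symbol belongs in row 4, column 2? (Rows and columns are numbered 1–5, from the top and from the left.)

epsilon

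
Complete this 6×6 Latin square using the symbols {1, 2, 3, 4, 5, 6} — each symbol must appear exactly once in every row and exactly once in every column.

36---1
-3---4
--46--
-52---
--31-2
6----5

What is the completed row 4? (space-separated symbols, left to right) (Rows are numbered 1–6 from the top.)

row 1 has {1,3,6}; column 3 has {2,3,4} — only 5 is left for (r1,c3).
row 3 has {4,6}; column 6 has {1,2,4,5} — only 3 is left for (r3,c6).
row 4 has {2,5}; column 6 has {1,2,3,4,5} — only 6 is left for (r4,c6).
row 5 has {1,2,3}; column 2 has {3,5,6} — only 4 is left for (r5,c2).
row 6 has {5,6}; column 3 has {2,3,4,5} — only 1 is left for (r6,c3).
row 2 has {3,4}; column 3 has {1,2,3,4,5} — only 6 is left for (r2,c3).
row 5 has {1,2,3,4}; column 1 has {3,6} — only 5 is left for (r5,c1).
row 5 has {1,2,3,4,5}; column 5 is empty so far — only 6 is left for (r5,c5).
row 6 has {1,5,6}; column 2 has {3,4,5,6} — only 2 is left for (r6,c2).
row 3 has {3,4,6}; column 2 has {2,3,4,5,6} — only 1 is left for (r3,c2).
row 3 has {1,3,4,6}; column 1 has {3,5,6} — only 2 is left for (r3,c1).
row 3 has {1,2,3,4,6}; column 5 has {6} — only 5 is left for (r3,c5).
row 2 has {3,4,6}; column 1 has {2,3,5,6} — only 1 is left for (r2,c1).
row 2 has {1,3,4,6}; column 5 has {5,6} — only 2 is left for (r2,c5).
row 4 has {2,5,6}; column 1 has {1,2,3,5,6} — only 4 is left for (r4,c1).
row 4 has {2,4,5,6}; column 4 has {1,6} — only 3 is left for (r4,c4).
row 4 has {2,3,4,5,6}; column 5 has {2,5,6} — only 1 is left for (r4,c5).

4 5 2 3 1 6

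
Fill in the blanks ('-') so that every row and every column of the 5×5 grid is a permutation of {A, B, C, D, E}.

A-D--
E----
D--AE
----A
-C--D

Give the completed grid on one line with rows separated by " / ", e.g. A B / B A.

A E D C B / E A B D C / D B C A E / C D E B A / B C A E D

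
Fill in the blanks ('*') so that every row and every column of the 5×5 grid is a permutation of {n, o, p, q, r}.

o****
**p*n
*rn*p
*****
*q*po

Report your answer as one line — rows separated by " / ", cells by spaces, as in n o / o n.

o p q n r / r o p q n / q r n o p / p n o r q / n q r p o

At row 2, column 2: row 2 has {n,p}; column 2 has {q,r}; that leaves o.
At row 3, column 1: row 3 has {n,p,r}; column 1 has {o}; that leaves q.
At row 3, column 4: row 3 has {n,p,q,r}; column 4 has {p}; that leaves o.
At row 5, column 3: row 5 has {o,p,q}; column 3 has {n,p}; that leaves r.
At row 1, column 3: row 1 has {o}; column 3 has {n,p,r}; that leaves q.
At row 1, column 5: row 1 has {o,q}; column 5 has {n,o,p}; that leaves r.
At row 2, column 1: row 2 has {n,o,p}; column 1 has {o,q}; that leaves r.
At row 2, column 4: row 2 has {n,o,p,r}; column 4 has {o,p}; that leaves q.
At row 4, column 3: row 4 is empty so far; column 3 has {n,p,q,r}; that leaves o.
At row 4, column 5: row 4 has {o}; column 5 has {n,o,p,r}; that leaves q.
At row 5, column 1: row 5 has {o,p,q,r}; column 1 has {o,q,r}; that leaves n.
At row 1, column 4: row 1 has {o,q,r}; column 4 has {o,p,q}; that leaves n.
At row 4, column 1: row 4 has {o,q}; column 1 has {n,o,q,r}; that leaves p.
At row 4, column 2: row 4 has {o,p,q}; column 2 has {o,q,r}; that leaves n.
At row 4, column 4: row 4 has {n,o,p,q}; column 4 has {n,o,p,q}; that leaves r.
At row 1, column 2: row 1 has {n,o,q,r}; column 2 has {n,o,q,r}; that leaves p.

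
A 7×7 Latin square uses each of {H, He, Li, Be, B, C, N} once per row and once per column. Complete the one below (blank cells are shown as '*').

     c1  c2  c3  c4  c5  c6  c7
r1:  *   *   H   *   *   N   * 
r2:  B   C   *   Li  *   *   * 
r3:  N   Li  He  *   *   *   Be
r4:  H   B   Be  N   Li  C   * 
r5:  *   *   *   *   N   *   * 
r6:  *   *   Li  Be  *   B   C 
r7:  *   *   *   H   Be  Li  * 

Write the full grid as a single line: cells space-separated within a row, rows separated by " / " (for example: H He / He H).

Li Be H He C N B / B C N Li He Be H / N Li He C B H Be / H B Be N Li C He / Be H C B N He Li / He N Li Be H B C / C He B H Be Li N

At row 2, column 3: row 2 has {Li,B,C}; column 3 has {H,He,Li,Be}; that leaves N.
At row 3, column 6: row 3 has {He,Li,Be,N}; column 6 has {Li,B,C,N}; that leaves H.
At row 4, column 7: row 4 has {H,Li,Be,B,C,N}; column 7 has {Be,C}; that leaves He.
At row 6, column 1: row 6 has {Li,Be,B,C}; column 1 has {H,B,N}; that leaves He.
At row 6, column 5: row 6 has {He,Li,Be,B,C}; column 5 has {Li,Be,N}; that leaves H.
At row 7, column 1: row 7 has {H,Li,Be}; column 1 has {H,He,B,N}; that leaves C.
At row 7, column 3: row 7 has {H,Li,Be,C}; column 3 has {H,He,Li,Be,N}; that leaves B.
At row 7, column 7: row 7 has {H,Li,Be,B,C}; column 7 has {He,Be,C}; that leaves N.
At row 2, column 5: row 2 has {Li,B,C,N}; column 5 has {H,Li,Be,N}; that leaves He.
At row 2, column 6: row 2 has {He,Li,B,C,N}; column 6 has {H,Li,B,C,N}; that leaves Be.
At row 2, column 7: row 2 has {He,Li,Be,B,C,N}; column 7 has {He,Be,C,N}; that leaves H.
At row 5, column 3: row 5 has {N}; column 3 has {H,He,Li,Be,B,N}; that leaves C.
At row 5, column 6: row 5 has {C,N}; column 6 has {H,Li,Be,B,C,N}; that leaves He.
At row 6, column 2: row 6 has {H,He,Li,Be,B,C}; column 2 has {Li,B,C}; that leaves N.
At row 7, column 2: row 7 has {H,Li,Be,B,C,N}; column 2 has {Li,B,C,N}; that leaves He.
At row 1, column 2: row 1 has {H,N}; column 2 has {He,Li,B,C,N}; that leaves Be.
At row 5, column 2: row 5 has {He,C,N}; column 2 has {He,Li,Be,B,C,N}; that leaves H.
At row 5, column 4: row 5 has {H,He,C,N}; column 4 has {H,Li,Be,N}; that leaves B.
At row 5, column 7: row 5 has {H,He,B,C,N}; column 7 has {H,He,Be,C,N}; that leaves Li.
At row 1, column 1: row 1 has {H,Be,N}; column 1 has {H,He,B,C,N}; that leaves Li.
At row 1, column 7: row 1 has {H,Li,Be,N}; column 7 has {H,He,Li,Be,C,N}; that leaves B.
At row 3, column 4: row 3 has {H,He,Li,Be,N}; column 4 has {H,Li,Be,B,N}; that leaves C.
At row 3, column 5: row 3 has {H,He,Li,Be,C,N}; column 5 has {H,He,Li,Be,N}; that leaves B.
At row 5, column 1: row 5 has {H,He,Li,B,C,N}; column 1 has {H,He,Li,B,C,N}; that leaves Be.
At row 1, column 4: row 1 has {H,Li,Be,B,N}; column 4 has {H,Li,Be,B,C,N}; that leaves He.
At row 1, column 5: row 1 has {H,He,Li,Be,B,N}; column 5 has {H,He,Li,Be,B,N}; that leaves C.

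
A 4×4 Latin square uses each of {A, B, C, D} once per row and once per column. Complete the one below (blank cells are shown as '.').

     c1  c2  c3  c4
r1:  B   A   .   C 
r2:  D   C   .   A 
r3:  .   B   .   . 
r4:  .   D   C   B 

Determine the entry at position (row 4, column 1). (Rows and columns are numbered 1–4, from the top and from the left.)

At row 1, column 3: row 1 has {A,B,C}; column 3 has {C}; that leaves D.
At row 2, column 3: row 2 has {A,C,D}; column 3 has {C,D}; that leaves B.
At row 3, column 3: row 3 has {B}; column 3 has {B,C,D}; that leaves A.
At row 3, column 4: row 3 has {A,B}; column 4 has {A,B,C}; that leaves D.
At row 4, column 1: row 4 has {B,C,D}; column 1 has {B,D}; that leaves A.

A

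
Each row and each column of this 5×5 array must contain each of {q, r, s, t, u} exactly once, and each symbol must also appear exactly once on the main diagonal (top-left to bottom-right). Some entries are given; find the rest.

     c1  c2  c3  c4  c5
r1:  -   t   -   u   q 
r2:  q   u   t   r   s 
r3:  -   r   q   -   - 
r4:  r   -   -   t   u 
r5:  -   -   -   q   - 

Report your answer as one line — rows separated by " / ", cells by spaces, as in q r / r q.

(r1,c1) = s
(r1,c3) = r
(r3,c4) = s
(r3,c5) = t
(r4,c3) = s
(r5,c2) = s
(r5,c3) = u
(r5,c5) = r
(r3,c1) = u
(r4,c2) = q
(r5,c1) = t

s t r u q / q u t r s / u r q s t / r q s t u / t s u q r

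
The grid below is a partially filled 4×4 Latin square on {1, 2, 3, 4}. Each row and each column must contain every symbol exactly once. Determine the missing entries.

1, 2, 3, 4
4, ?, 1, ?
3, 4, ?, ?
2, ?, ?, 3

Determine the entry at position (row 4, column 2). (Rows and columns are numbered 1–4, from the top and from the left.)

1

(r2,c2) = 3
(r2,c4) = 2
(r3,c3) = 2
(r3,c4) = 1
(r4,c2) = 1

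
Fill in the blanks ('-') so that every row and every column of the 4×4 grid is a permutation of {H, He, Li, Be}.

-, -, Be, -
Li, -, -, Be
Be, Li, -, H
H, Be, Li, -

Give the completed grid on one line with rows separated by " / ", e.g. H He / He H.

He H Be Li / Li He H Be / Be Li He H / H Be Li He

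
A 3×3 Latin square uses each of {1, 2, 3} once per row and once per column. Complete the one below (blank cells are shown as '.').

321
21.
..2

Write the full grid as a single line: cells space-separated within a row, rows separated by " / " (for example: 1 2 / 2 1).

row 2 has {1,2}; column 3 has {1,2} — only 3 is left for (r2,c3).
row 3 has {2}; column 1 has {2,3} — only 1 is left for (r3,c1).
row 3 has {1,2}; column 2 has {1,2} — only 3 is left for (r3,c2).

3 2 1 / 2 1 3 / 1 3 2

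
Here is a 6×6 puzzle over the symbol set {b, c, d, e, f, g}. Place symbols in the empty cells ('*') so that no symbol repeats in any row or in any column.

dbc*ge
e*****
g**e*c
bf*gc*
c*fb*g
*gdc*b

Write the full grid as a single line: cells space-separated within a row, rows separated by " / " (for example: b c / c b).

d b c f g e / e c g d b f / g d b e f c / b f e g c d / c e f b d g / f g d c e b

(r1,c4) = f
(r2,c4) = d
(r2,c6) = f
(r3,c2) = d
(r3,c3) = b
(r3,c5) = f
(r4,c3) = e
(r4,c6) = d
(r5,c2) = e
(r5,c5) = d
(r6,c1) = f
(r6,c5) = e
(r2,c2) = c
(r2,c3) = g
(r2,c5) = b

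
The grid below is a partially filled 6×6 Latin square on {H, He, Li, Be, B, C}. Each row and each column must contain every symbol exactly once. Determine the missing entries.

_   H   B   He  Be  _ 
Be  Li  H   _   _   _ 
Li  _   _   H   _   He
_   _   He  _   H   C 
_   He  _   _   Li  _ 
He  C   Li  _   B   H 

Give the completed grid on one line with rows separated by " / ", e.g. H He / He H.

C H B He Be Li / Be Li H C He B / Li B Be H C He / B Be He Li H C / H He C B Li Be / He C Li Be B H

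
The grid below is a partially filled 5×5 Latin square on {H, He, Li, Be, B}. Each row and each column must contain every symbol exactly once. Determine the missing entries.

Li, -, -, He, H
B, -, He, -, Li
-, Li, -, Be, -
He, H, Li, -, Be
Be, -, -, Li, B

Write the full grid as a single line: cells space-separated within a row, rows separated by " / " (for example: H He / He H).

At row 2, column 2: row 2 has {He,Li,B}; column 2 has {H,Li}; that leaves Be.
At row 2, column 4: row 2 has {He,Li,Be,B}; column 4 has {He,Li,Be}; that leaves H.
At row 3, column 1: row 3 has {Li,Be}; column 1 has {He,Li,Be,B}; that leaves H.
At row 3, column 3: row 3 has {H,Li,Be}; column 3 has {He,Li}; that leaves B.
At row 3, column 5: row 3 has {H,Li,Be,B}; column 5 has {H,Li,Be,B}; that leaves He.
At row 4, column 4: row 4 has {H,He,Li,Be}; column 4 has {H,He,Li,Be}; that leaves B.
At row 5, column 2: row 5 has {Li,Be,B}; column 2 has {H,Li,Be}; that leaves He.
At row 5, column 3: row 5 has {He,Li,Be,B}; column 3 has {He,Li,B}; that leaves H.
At row 1, column 2: row 1 has {H,He,Li}; column 2 has {H,He,Li,Be}; that leaves B.
At row 1, column 3: row 1 has {H,He,Li,B}; column 3 has {H,He,Li,B}; that leaves Be.

Li B Be He H / B Be He H Li / H Li B Be He / He H Li B Be / Be He H Li B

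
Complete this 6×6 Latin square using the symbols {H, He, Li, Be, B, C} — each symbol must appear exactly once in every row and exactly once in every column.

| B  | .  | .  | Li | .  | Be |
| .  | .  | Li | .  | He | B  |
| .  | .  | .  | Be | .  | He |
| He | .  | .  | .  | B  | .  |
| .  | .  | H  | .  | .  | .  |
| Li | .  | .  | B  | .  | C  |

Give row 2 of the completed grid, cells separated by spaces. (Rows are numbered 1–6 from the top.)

(r5,c6): row 5 has {H}; column 6 has {He,Be,B,C}, so it must be Li.
(r4,c6): row 4 has {He,B}; column 6 has {He,Li,Be,B,C}, so it must be H.
(r4,c4): row 4 has {H,He,B}; column 4 has {Li,Be,B}, so it must be C.
(r5,c4): row 5 has {H,Li}; column 4 has {Li,Be,B,C}, so it must be He.
(r2,c4): row 2 has {He,Li,B}; column 4 has {He,Li,Be,B,C}, so it must be H.
(r4,c3): row 4 has {H,He,B,C}; column 3 has {H,Li}, so it must be Be.
(r6,c3): row 6 has {Li,B,C}; column 3 has {H,Li,Be}, so it must be He.
(r1,c3): row 1 has {Li,Be,B}; column 3 has {H,He,Li,Be}, so it must be C.
(r1,c5): row 1 has {Li,Be,B,C}; column 5 has {He,B}, so it must be H.
(r3,c3): row 3 has {He,Be}; column 3 has {H,He,Li,Be,C}, so it must be B.
(r4,c2): row 4 has {H,He,Be,B,C}; column 2 is empty so far, so it must be Li.
(r6,c5): row 6 has {He,Li,B,C}; column 5 has {H,He,B}, so it must be Be.
(r1,c2): row 1 has {H,Li,Be,B,C}; column 2 has {Li}, so it must be He.
(r5,c5): row 5 has {H,He,Li}; column 5 has {H,He,Be,B}, so it must be C.
(r6,c2): row 6 has {He,Li,Be,B,C}; column 2 has {He,Li}, so it must be H.
(r3,c2): row 3 has {He,Be,B}; column 2 has {H,He,Li}, so it must be C.
(r3,c5): row 3 has {He,Be,B,C}; column 5 has {H,He,Be,B,C}, so it must be Li.
(r5,c1): row 5 has {H,He,Li,C}; column 1 has {He,Li,B}, so it must be Be.
(r5,c2): row 5 has {H,He,Li,Be,C}; column 2 has {H,He,Li,C}, so it must be B.
(r2,c1): row 2 has {H,He,Li,B}; column 1 has {He,Li,Be,B}, so it must be C.
(r2,c2): row 2 has {H,He,Li,B,C}; column 2 has {H,He,Li,B,C}, so it must be Be.

C Be Li H He B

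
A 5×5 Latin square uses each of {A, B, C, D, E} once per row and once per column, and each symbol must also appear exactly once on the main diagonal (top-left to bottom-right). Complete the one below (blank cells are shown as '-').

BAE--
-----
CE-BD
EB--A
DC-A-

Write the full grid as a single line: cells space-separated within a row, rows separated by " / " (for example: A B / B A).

B A E D C / A D C E B / C E A B D / E B D C A / D C B A E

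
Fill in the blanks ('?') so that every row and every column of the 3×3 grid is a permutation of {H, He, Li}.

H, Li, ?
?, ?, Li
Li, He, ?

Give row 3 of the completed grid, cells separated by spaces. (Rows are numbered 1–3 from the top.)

row 1 has {H,Li}; column 3 has {Li} — only He is left for (r1,c3).
row 2 has {Li}; column 1 has {H,Li} — only He is left for (r2,c1).
row 2 has {He,Li}; column 2 has {He,Li} — only H is left for (r2,c2).
row 3 has {He,Li}; column 3 has {He,Li} — only H is left for (r3,c3).

Li He H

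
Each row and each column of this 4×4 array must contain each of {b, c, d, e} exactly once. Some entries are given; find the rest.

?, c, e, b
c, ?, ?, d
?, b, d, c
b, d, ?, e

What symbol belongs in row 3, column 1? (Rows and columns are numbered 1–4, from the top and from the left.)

e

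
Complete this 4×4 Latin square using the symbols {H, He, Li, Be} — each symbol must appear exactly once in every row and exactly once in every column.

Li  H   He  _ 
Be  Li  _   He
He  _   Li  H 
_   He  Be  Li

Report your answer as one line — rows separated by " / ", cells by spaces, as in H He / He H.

Li H He Be / Be Li H He / He Be Li H / H He Be Li

(r1,c4) = Be
(r2,c3) = H
(r3,c2) = Be
(r4,c1) = H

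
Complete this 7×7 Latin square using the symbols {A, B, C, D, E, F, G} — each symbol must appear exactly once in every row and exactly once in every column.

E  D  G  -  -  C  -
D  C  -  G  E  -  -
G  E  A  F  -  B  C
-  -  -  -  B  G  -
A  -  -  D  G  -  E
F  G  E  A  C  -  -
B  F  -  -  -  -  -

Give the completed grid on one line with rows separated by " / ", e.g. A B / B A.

(r1,c4) = B
(r3,c5) = D
(r4,c1) = C
(r4,c2) = A
(r4,c4) = E
(r5,c2) = B
(r5,c6) = F
(r6,c6) = D
(r6,c7) = B
(r7,c4) = C
(r7,c5) = A
(r7,c6) = E
(r1,c5) = F
(r1,c7) = A
(r2,c6) = A
(r2,c7) = F
(r4,c7) = D
(r5,c3) = C
(r7,c3) = D
(r7,c7) = G
(r2,c3) = B
(r4,c3) = F

E D G B F C A / D C B G E A F / G E A F D B C / C A F E B G D / A B C D G F E / F G E A C D B / B F D C A E G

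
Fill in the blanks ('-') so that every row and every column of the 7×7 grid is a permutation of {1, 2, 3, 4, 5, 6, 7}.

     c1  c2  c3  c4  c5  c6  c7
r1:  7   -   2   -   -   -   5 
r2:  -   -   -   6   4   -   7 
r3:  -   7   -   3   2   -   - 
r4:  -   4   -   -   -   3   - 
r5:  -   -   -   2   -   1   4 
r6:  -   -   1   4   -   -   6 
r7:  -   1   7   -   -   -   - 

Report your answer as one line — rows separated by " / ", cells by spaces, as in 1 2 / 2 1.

7 6 2 1 3 4 5 / 1 2 3 6 4 5 7 / 5 7 4 3 2 6 1 / 6 4 5 7 1 3 2 / 3 5 6 2 7 1 4 / 2 3 1 4 5 7 6 / 4 1 7 5 6 2 3

Cell (r1,c4): row 1 has {2,5,7}; column 4 has {2,3,4,6} → 1.
Cell (r3,c7): row 3 has {2,3,7}; column 7 has {4,5,6,7} → 1.
Cell (r4,c7): row 4 has {3,4}; column 7 has {1,4,5,6,7} → 2.
Cell (r7,c4): row 7 has {1,7}; column 4 has {1,2,3,4,6} → 5.
Cell (r7,c7): row 7 has {1,5,7}; column 7 has {1,2,4,5,6,7} → 3.
Cell (r4,c4): row 4 has {2,3,4}; column 4 has {1,2,3,4,5,6} → 7.
Cell (r7,c5): row 7 has {1,3,5,7}; column 5 has {2,4} → 6.
Cell (r1,c5): row 1 has {1,2,5,7}; column 5 has {2,4,6} → 3.
Cell (r1,c2): row 1 has {1,2,3,5,7}; column 2 has {1,4,7} → 6.
Cell (r1,c6): row 1 has {1,2,3,5,6,7}; column 6 has {1,3} → 4.
Cell (r7,c6): row 7 has {1,3,5,6,7}; column 6 has {1,3,4} → 2.
Cell (r2,c6): row 2 has {4,6,7}; column 6 has {1,2,3,4} → 5.
Cell (r3,c6): row 3 has {1,2,3,7}; column 6 has {1,2,3,4,5} → 6.
Cell (r6,c6): row 6 has {1,4,6}; column 6 has {1,2,3,4,5,6} → 7.
Cell (r7,c1): row 7 has {1,2,3,5,6,7}; column 1 has {7} → 4.
Cell (r2,c3): row 2 has {4,5,6,7}; column 3 has {1,2,7} → 3.
Cell (r3,c1): row 3 has {1,2,3,6,7}; column 1 has {4,7} → 5.
Cell (r3,c3): row 3 has {1,2,3,5,6,7}; column 3 has {1,2,3,7} → 4.
Cell (r6,c5): row 6 has {1,4,6,7}; column 5 has {2,3,4,6} → 5.
Cell (r2,c2): row 2 has {3,4,5,6,7}; column 2 has {1,4,6,7} → 2.
Cell (r4,c5): row 4 has {2,3,4,7}; column 5 has {2,3,4,5,6} → 1.
Cell (r5,c5): row 5 has {1,2,4}; column 5 has {1,2,3,4,5,6} → 7.
Cell (r6,c2): row 6 has {1,4,5,6,7}; column 2 has {1,2,4,6,7} → 3.
Cell (r2,c1): row 2 has {2,3,4,5,6,7}; column 1 has {4,5,7} → 1.
Cell (r4,c1): row 4 has {1,2,3,4,7}; column 1 has {1,4,5,7} → 6.
Cell (r4,c3): row 4 has {1,2,3,4,6,7}; column 3 has {1,2,3,4,7} → 5.
Cell (r5,c1): row 5 has {1,2,4,7}; column 1 has {1,4,5,6,7} → 3.
Cell (r5,c2): row 5 has {1,2,3,4,7}; column 2 has {1,2,3,4,6,7} → 5.
Cell (r5,c3): row 5 has {1,2,3,4,5,7}; column 3 has {1,2,3,4,5,7} → 6.
Cell (r6,c1): row 6 has {1,3,4,5,6,7}; column 1 has {1,3,4,5,6,7} → 2.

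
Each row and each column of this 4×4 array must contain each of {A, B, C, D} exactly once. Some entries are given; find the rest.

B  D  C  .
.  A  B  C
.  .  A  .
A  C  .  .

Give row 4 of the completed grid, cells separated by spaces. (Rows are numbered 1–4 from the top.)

Cell (r1,c4): row 1 has {B,C,D}; column 4 has {C} → A.
Cell (r2,c1): row 2 has {A,B,C}; column 1 has {A,B} → D.
Cell (r3,c1): row 3 has {A}; column 1 has {A,B,D} → C.
Cell (r3,c2): row 3 has {A,C}; column 2 has {A,C,D} → B.
Cell (r3,c4): row 3 has {A,B,C}; column 4 has {A,C} → D.
Cell (r4,c3): row 4 has {A,C}; column 3 has {A,B,C} → D.
Cell (r4,c4): row 4 has {A,C,D}; column 4 has {A,C,D} → B.

A C D B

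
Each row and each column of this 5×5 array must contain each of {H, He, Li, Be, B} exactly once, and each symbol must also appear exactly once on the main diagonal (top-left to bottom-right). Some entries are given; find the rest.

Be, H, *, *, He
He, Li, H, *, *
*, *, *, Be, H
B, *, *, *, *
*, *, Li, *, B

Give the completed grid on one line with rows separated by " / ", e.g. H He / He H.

(r1,c3) = B
(r1,c4) = Li
(r2,c4) = B
(r2,c5) = Be
(r3,c1) = Li
(r3,c3) = He
(r4,c3) = Be
(r4,c4) = H
(r4,c5) = Li
(r5,c1) = H
(r5,c4) = He
(r3,c2) = B
(r4,c2) = He
(r5,c2) = Be

Be H B Li He / He Li H B Be / Li B He Be H / B He Be H Li / H Be Li He B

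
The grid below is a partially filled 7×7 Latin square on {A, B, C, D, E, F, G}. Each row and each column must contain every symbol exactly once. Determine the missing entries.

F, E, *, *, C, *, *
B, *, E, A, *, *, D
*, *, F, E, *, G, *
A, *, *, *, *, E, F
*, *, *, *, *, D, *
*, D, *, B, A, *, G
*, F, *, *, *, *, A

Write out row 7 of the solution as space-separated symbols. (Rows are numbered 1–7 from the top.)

(r1,c7) = B
(r3,c7) = C
(r5,c7) = E
(r6,c3) = C
(r6,c6) = F
(r1,c6) = A
(r2,c6) = C
(r3,c1) = D
(r3,c5) = B
(r6,c1) = E
(r7,c6) = B
(r2,c2) = G
(r2,c5) = F
(r3,c2) = A
(r5,c5) = G
(r4,c5) = D
(r5,c1) = C
(r5,c2) = B
(r5,c3) = A
(r5,c4) = F
(r7,c1) = G
(r7,c3) = D
(r7,c4) = C
(r7,c5) = E

G F D C E B A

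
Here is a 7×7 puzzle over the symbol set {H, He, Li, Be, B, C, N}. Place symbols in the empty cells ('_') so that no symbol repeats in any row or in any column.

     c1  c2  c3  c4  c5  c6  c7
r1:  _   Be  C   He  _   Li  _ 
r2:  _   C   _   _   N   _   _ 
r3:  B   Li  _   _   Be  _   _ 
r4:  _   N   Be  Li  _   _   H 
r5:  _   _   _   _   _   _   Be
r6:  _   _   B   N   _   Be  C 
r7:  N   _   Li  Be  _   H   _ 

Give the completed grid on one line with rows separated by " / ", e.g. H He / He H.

H Be C He B Li N / Be C H B N He Li / B Li N H Be C He / C N Be Li He B H / Li B He C H N Be / He H B N Li Be C / N He Li Be C H B

(r1,c1): row 1 has {He,Li,Be,C}; column 1 has {B,N}, so it must be H.
(r1,c5): row 1 has {H,He,Li,Be,C}; column 5 has {Be,N}, so it must be B.
(r1,c7): row 1 has {H,He,Li,Be,B,C}; column 7 has {H,Be,C}, so it must be N.
(r3,c7): row 3 has {Li,Be,B}; column 7 has {H,Be,C,N}, so it must be He.
(r7,c7): row 7 has {H,Li,Be,N}; column 7 has {H,He,Be,C,N}, so it must be B.
(r2,c7): row 2 has {C,N}; column 7 has {H,He,Be,B,C,N}, so it must be Li.
(r7,c2): row 7 has {H,Li,Be,B,N}; column 2 has {Li,Be,C,N}, so it must be He.
(r7,c5): row 7 has {H,He,Li,Be,B,N}; column 5 has {Be,B,N}, so it must be C.
(r4,c5): row 4 has {H,Li,Be,N}; column 5 has {Be,B,C,N}, so it must be He.
(r6,c2): row 6 has {Be,B,C,N}; column 2 has {He,Li,Be,C,N}, so it must be H.
(r6,c5): row 6 has {H,Be,B,C,N}; column 5 has {He,Be,B,C,N}, so it must be Li.
(r4,c1): row 4 has {H,He,Li,Be,N}; column 1 has {H,B,N}, so it must be C.
(r4,c6): row 4 has {H,He,Li,Be,C,N}; column 6 has {H,Li,Be}, so it must be B.
(r5,c2): row 5 has {Be}; column 2 has {H,He,Li,Be,C,N}, so it must be B.
(r5,c5): row 5 has {Be,B}; column 5 has {He,Li,Be,B,C,N}, so it must be H.
(r6,c1): row 6 has {H,Li,Be,B,C,N}; column 1 has {H,B,C,N}, so it must be He.
(r2,c1): row 2 has {Li,C,N}; column 1 has {H,He,B,C,N}, so it must be Be.
(r2,c6): row 2 has {Li,Be,C,N}; column 6 has {H,Li,Be,B}, so it must be He.
(r5,c1): row 5 has {H,Be,B}; column 1 has {H,He,Be,B,C,N}, so it must be Li.
(r5,c4): row 5 has {H,Li,Be,B}; column 4 has {He,Li,Be,N}, so it must be C.
(r5,c6): row 5 has {H,Li,Be,B,C}; column 6 has {H,He,Li,Be,B}, so it must be N.
(r2,c3): row 2 has {He,Li,Be,C,N}; column 3 has {Li,Be,B,C}, so it must be H.
(r2,c4): row 2 has {H,He,Li,Be,C,N}; column 4 has {He,Li,Be,C,N}, so it must be B.
(r3,c3): row 3 has {He,Li,Be,B}; column 3 has {H,Li,Be,B,C}, so it must be N.
(r3,c4): row 3 has {He,Li,Be,B,N}; column 4 has {He,Li,Be,B,C,N}, so it must be H.
(r3,c6): row 3 has {H,He,Li,Be,B,N}; column 6 has {H,He,Li,Be,B,N}, so it must be C.
(r5,c3): row 5 has {H,Li,Be,B,C,N}; column 3 has {H,Li,Be,B,C,N}, so it must be He.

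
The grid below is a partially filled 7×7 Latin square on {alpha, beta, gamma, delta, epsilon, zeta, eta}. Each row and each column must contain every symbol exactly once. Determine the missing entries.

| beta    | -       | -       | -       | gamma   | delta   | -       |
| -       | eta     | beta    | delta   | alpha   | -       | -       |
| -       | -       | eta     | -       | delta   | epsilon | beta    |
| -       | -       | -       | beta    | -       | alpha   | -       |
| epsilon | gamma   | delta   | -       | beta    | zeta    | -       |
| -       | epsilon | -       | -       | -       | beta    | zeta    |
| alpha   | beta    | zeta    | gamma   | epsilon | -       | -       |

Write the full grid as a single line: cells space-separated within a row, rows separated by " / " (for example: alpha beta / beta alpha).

(r2,c6) = gamma
(r2,c7) = epsilon
(r6,c5) = eta
(r7,c6) = eta
(r7,c7) = delta
(r2,c1) = zeta
(r3,c1) = gamma
(r4,c5) = zeta
(r6,c1) = delta
(r6,c4) = alpha
(r3,c4) = zeta
(r4,c1) = eta
(r4,c2) = delta
(r4,c7) = gamma
(r5,c4) = eta
(r5,c7) = alpha
(r6,c3) = gamma
(r1,c4) = epsilon
(r1,c7) = eta
(r3,c2) = alpha
(r4,c3) = epsilon
(r1,c2) = zeta
(r1,c3) = alpha

beta zeta alpha epsilon gamma delta eta / zeta eta beta delta alpha gamma epsilon / gamma alpha eta zeta delta epsilon beta / eta delta epsilon beta zeta alpha gamma / epsilon gamma delta eta beta zeta alpha / delta epsilon gamma alpha eta beta zeta / alpha beta zeta gamma epsilon eta delta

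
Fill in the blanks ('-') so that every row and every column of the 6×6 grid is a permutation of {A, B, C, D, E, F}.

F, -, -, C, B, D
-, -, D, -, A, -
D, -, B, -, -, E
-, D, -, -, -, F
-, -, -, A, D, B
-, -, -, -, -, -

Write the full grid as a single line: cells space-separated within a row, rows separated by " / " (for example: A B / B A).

F E A C B D / B F D E A C / D A B F C E / A D C B E F / E C F A D B / C B E D F A

(r2,c6) = C
(r3,c4) = F
(r3,c5) = C
(r4,c5) = E
(r6,c5) = F
(r6,c6) = A
(r3,c2) = A
(r4,c4) = B
(r1,c2) = E
(r1,c3) = A
(r2,c4) = E
(r4,c3) = C
(r6,c3) = E
(r6,c4) = D
(r2,c1) = B
(r2,c2) = F
(r4,c1) = A
(r5,c2) = C
(r5,c3) = F
(r6,c1) = C
(r6,c2) = B
(r5,c1) = E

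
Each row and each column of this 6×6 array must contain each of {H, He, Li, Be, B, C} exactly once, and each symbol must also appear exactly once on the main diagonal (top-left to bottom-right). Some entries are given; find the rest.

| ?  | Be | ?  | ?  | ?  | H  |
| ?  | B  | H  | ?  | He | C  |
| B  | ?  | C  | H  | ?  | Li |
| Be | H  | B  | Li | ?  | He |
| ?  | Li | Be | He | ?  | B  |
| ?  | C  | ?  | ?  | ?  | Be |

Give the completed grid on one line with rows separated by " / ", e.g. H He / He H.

(r1,c1) = He
(r1,c3) = Li
(r2,c1) = Li
(r2,c4) = Be
(r3,c2) = He
(r3,c5) = Be
(r4,c5) = C
(r5,c5) = H
(r6,c1) = H
(r6,c3) = He
(r6,c4) = B
(r6,c5) = Li
(r1,c4) = C
(r1,c5) = B
(r5,c1) = C

He Be Li C B H / Li B H Be He C / B He C H Be Li / Be H B Li C He / C Li Be He H B / H C He B Li Be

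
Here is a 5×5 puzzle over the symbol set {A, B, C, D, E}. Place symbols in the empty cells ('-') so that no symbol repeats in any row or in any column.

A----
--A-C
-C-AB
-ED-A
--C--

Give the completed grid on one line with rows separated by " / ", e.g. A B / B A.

A D B C E / E B A D C / D C E A B / C E D B A / B A C E D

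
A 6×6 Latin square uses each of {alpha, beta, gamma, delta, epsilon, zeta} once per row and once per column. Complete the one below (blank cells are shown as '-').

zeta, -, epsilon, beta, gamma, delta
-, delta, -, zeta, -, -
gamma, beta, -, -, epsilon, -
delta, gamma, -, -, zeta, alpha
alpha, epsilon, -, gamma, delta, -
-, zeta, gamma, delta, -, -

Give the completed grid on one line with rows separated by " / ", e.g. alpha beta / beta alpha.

zeta alpha epsilon beta gamma delta / epsilon delta alpha zeta beta gamma / gamma beta delta alpha epsilon zeta / delta gamma beta epsilon zeta alpha / alpha epsilon zeta gamma delta beta / beta zeta gamma delta alpha epsilon

Cell (r1,c2): row 1 has {beta,gamma,delta,epsilon,zeta}; column 2 has {beta,gamma,delta,epsilon,zeta} → alpha.
Cell (r3,c4): row 3 has {beta,gamma,epsilon}; column 4 has {beta,gamma,delta,zeta} → alpha.
Cell (r3,c6): row 3 has {alpha,beta,gamma,epsilon}; column 6 has {alpha,delta} → zeta.
Cell (r4,c3): row 4 has {alpha,gamma,delta,zeta}; column 3 has {gamma,epsilon} → beta.
Cell (r4,c4): row 4 has {alpha,beta,gamma,delta,zeta}; column 4 has {alpha,beta,gamma,delta,zeta} → epsilon.
Cell (r5,c3): row 5 has {alpha,gamma,delta,epsilon}; column 3 has {beta,gamma,epsilon} → zeta.
Cell (r5,c6): row 5 has {alpha,gamma,delta,epsilon,zeta}; column 6 has {alpha,delta,zeta} → beta.
Cell (r6,c6): row 6 has {gamma,delta,zeta}; column 6 has {alpha,beta,delta,zeta} → epsilon.
Cell (r2,c3): row 2 has {delta,zeta}; column 3 has {beta,gamma,epsilon,zeta} → alpha.
Cell (r2,c5): row 2 has {alpha,delta,zeta}; column 5 has {gamma,delta,epsilon,zeta} → beta.
Cell (r2,c6): row 2 has {alpha,beta,delta,zeta}; column 6 has {alpha,beta,delta,epsilon,zeta} → gamma.
Cell (r3,c3): row 3 has {alpha,beta,gamma,epsilon,zeta}; column 3 has {alpha,beta,gamma,epsilon,zeta} → delta.
Cell (r6,c1): row 6 has {gamma,delta,epsilon,zeta}; column 1 has {alpha,gamma,delta,zeta} → beta.
Cell (r6,c5): row 6 has {beta,gamma,delta,epsilon,zeta}; column 5 has {beta,gamma,delta,epsilon,zeta} → alpha.
Cell (r2,c1): row 2 has {alpha,beta,gamma,delta,zeta}; column 1 has {alpha,beta,gamma,delta,zeta} → epsilon.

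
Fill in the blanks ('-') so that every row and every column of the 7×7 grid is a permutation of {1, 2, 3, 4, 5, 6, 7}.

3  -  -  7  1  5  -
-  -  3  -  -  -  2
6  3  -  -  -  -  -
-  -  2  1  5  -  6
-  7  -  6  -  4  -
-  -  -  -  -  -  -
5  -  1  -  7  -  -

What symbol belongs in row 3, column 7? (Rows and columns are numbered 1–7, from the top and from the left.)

(r1,c7) = 4
(r4,c2) = 4
(r5,c3) = 5
(r7,c7) = 3
(r1,c3) = 6
(r4,c1) = 7
(r4,c6) = 3
(r5,c7) = 1
(r1,c2) = 2
(r5,c1) = 2
(r5,c5) = 3
(r7,c2) = 6
(r7,c6) = 2
(r7,c4) = 4
(r2,c4) = 5
(r3,c4) = 2
(r3,c5) = 4
(r6,c4) = 3
(r2,c2) = 1
(r2,c5) = 6
(r2,c6) = 7
(r3,c3) = 7
(r3,c6) = 1
(r3,c7) = 5

5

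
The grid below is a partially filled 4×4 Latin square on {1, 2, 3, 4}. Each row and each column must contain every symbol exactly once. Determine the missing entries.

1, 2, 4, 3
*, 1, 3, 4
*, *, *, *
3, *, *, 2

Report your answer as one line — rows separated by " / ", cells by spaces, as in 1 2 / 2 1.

1 2 4 3 / 2 1 3 4 / 4 3 2 1 / 3 4 1 2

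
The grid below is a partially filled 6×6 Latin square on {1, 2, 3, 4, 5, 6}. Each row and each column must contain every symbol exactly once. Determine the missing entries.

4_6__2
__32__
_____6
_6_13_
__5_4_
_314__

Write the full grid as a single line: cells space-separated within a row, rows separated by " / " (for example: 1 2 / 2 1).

4 5 6 3 1 2 / 6 4 3 2 5 1 / 3 1 4 5 2 6 / 5 6 2 1 3 4 / 1 2 5 6 4 3 / 2 3 1 4 6 5

Cell (r6,c6): row 6 has {1,3,4}; column 6 has {2,6} → 5.
Cell (r4,c6): row 4 has {1,3,6}; column 6 has {2,5,6} → 4.
Cell (r2,c6): row 2 has {2,3}; column 6 has {2,4,5,6} → 1.
Cell (r4,c3): row 4 has {1,3,4,6}; column 3 has {1,3,5,6} → 2.
Cell (r5,c6): row 5 has {4,5}; column 6 has {1,2,4,5,6} → 3.
Cell (r3,c3): row 3 has {6}; column 3 has {1,2,3,5,6} → 4.
Cell (r4,c1): row 4 has {1,2,3,4,6}; column 1 has {4} → 5.
Cell (r5,c4): row 5 has {3,4,5}; column 4 has {1,2,4} → 6.
Cell (r2,c1): row 2 has {1,2,3}; column 1 has {4,5} → 6.
Cell (r2,c5): row 2 has {1,2,3,6}; column 5 has {3,4} → 5.
Cell (r6,c1): row 6 has {1,3,4,5}; column 1 has {4,5,6} → 2.
Cell (r6,c5): row 6 has {1,2,3,4,5}; column 5 has {3,4,5} → 6.
Cell (r1,c5): row 1 has {2,4,6}; column 5 has {3,4,5,6} → 1.
Cell (r2,c2): row 2 has {1,2,3,5,6}; column 2 has {3,6} → 4.
Cell (r3,c5): row 3 has {4,6}; column 5 has {1,3,4,5,6} → 2.
Cell (r5,c1): row 5 has {3,4,5,6}; column 1 has {2,4,5,6} → 1.
Cell (r5,c2): row 5 has {1,3,4,5,6}; column 2 has {3,4,6} → 2.
Cell (r1,c2): row 1 has {1,2,4,6}; column 2 has {2,3,4,6} → 5.
Cell (r1,c4): row 1 has {1,2,4,5,6}; column 4 has {1,2,4,6} → 3.
Cell (r3,c1): row 3 has {2,4,6}; column 1 has {1,2,4,5,6} → 3.
Cell (r3,c2): row 3 has {2,3,4,6}; column 2 has {2,3,4,5,6} → 1.
Cell (r3,c4): row 3 has {1,2,3,4,6}; column 4 has {1,2,3,4,6} → 5.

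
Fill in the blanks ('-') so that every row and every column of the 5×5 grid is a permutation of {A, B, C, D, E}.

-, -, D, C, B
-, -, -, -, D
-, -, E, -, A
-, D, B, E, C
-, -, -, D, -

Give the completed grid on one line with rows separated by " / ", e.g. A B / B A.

E A D C B / B E C A D / D C E B A / A D B E C / C B A D E

(r3,c4): row 3 has {A,E}; column 4 has {C,D,E}, so it must be B.
(r4,c1): row 4 has {B,C,D,E}; column 1 is empty so far, so it must be A.
(r5,c5): row 5 has {D}; column 5 has {A,B,C,D}, so it must be E.
(r1,c1): row 1 has {B,C,D}; column 1 has {A}, so it must be E.
(r1,c2): row 1 has {B,C,D,E}; column 2 has {D}, so it must be A.
(r2,c4): row 2 has {D}; column 4 has {B,C,D,E}, so it must be A.
(r3,c2): row 3 has {A,B,E}; column 2 has {A,D}, so it must be C.
(r5,c2): row 5 has {D,E}; column 2 has {A,C,D}, so it must be B.
(r2,c2): row 2 has {A,D}; column 2 has {A,B,C,D}, so it must be E.
(r2,c3): row 2 has {A,D,E}; column 3 has {B,D,E}, so it must be C.
(r3,c1): row 3 has {A,B,C,E}; column 1 has {A,E}, so it must be D.
(r5,c1): row 5 has {B,D,E}; column 1 has {A,D,E}, so it must be C.
(r5,c3): row 5 has {B,C,D,E}; column 3 has {B,C,D,E}, so it must be A.
(r2,c1): row 2 has {A,C,D,E}; column 1 has {A,C,D,E}, so it must be B.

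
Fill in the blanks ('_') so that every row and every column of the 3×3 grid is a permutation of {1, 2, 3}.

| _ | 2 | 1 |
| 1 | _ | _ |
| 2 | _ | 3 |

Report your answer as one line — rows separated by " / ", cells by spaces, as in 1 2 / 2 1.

3 2 1 / 1 3 2 / 2 1 3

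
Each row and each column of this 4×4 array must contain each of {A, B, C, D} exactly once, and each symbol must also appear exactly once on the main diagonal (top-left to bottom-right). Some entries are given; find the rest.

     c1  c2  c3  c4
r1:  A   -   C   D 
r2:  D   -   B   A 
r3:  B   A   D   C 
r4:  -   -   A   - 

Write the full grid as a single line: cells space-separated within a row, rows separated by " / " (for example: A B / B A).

A B C D / D C B A / B A D C / C D A B

(r1,c2): row 1 has {A,C,D}; column 2 has {A}, so it must be B.
(r2,c2): row 2 has {A,B,D}; column 2 has {A,B}; the diagonal has {A,D}, so it must be C.
(r4,c1): row 4 has {A}; column 1 has {A,B,D}, so it must be C.
(r4,c2): row 4 has {A,C}; column 2 has {A,B,C}, so it must be D.
(r4,c4): row 4 has {A,C,D}; column 4 has {A,C,D}; the diagonal has {A,C,D}, so it must be B.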